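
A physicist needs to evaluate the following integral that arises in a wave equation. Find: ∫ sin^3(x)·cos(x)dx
Let u = sin(x), du = cos(x) dx
∫ u^3 du = u^4/4 + C

Answer: sin^4(x)/4 + C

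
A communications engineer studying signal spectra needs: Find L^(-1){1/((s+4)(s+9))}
Partial fractions: 1/((s + 4)(s + 9)) = A/(s + 4) + B/(s + 9)
Cover-up: A = 1/(s + 9)|_{s = -4} = 1/5; B = 1/(s + 4)|_{s = -9} = -1/5
L^(-1) = (1/5)e^(-4t) - (1/5)e^(-9t)

Answer: (1/5)(e^(-4t) - e^(-9t))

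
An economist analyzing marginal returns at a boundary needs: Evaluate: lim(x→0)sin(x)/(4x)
L'Hôpital (0/0): lim cos(x)/4 = 1/4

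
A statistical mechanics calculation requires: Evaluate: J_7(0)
J_n(0)=0 for all n > 0 (Bessel function of first kind)
J_7(0)=0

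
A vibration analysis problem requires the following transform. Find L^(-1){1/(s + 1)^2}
L^(-1){1/(s-a)^n} = t^(n-1)·e^(at)/(n-1)!
Here a = -1, n = 2: t^1·e^(-t)/1

Answer: t·e^(-t)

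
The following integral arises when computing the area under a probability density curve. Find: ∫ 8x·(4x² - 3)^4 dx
Let u = 4x² - 3, du = 8x dx
∫ u^4 du = u^5/5+C

Answer: (4x² - 3)^5/5+C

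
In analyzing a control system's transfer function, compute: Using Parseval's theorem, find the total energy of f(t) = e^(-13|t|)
Parseval's theorem: E = integral |f(t)|^2 dt = (1/2pi) integral |F(omega)|^2 domega
E = integral_{-inf}^{inf} e^(-26|t|) dt = 2*integral_0^inf e^(-26t) dt = 2/(2*13) = 1/13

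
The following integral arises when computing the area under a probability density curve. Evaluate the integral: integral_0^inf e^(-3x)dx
integral_0^inf e^(-3x) dx=[-1/3*e^(-3x)]_0^inf
=0 - (-1/3)=1/3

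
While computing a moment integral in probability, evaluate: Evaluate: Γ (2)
Γ(n)=(n-1)! for positive integers
Γ(2)=1!=1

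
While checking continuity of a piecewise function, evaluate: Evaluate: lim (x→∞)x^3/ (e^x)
Apply L'Hôpital 3 times (∞/∞ each time):
Eventually get 3!/(e^x) → 0

Answer: 0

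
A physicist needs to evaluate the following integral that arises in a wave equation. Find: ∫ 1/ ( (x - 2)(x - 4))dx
Partial fractions: 1/((x-2)(x-4)) = A/(x-2)+B/(x-4)
A = -1/2, B = 1/2
∫ [-1/2· 1/(x-2)+1/2· 1/(x-4)] dx
= (1/2)[ln|x-4| - ln|x-2|]+C

Answer: (1/2)·ln|(x-4)/(x-2)|+C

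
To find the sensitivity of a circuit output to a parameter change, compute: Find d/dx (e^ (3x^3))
Chain rule: d/dx[e^u]=e^u · u' where u=3x^3
u'=9x^2

Answer: 9x^2·e^(3x^3)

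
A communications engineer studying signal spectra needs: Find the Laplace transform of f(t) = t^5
L{t^n}=n!/s^(n+1)
L{t^5}=5!/s^6=120/s^6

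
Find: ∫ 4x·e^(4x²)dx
Let u=4x², du=8x dx
∫ (1/2)e^u du=e^u/2 + C

Answer: e^(4x²)/2 + C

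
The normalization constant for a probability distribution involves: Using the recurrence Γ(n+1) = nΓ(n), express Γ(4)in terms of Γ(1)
Γ(4)=3Γ(3)=3·2Γ(2)=...=3!·Γ(1)=6·Γ(1)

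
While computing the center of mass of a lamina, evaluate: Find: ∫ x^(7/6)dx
Power rule: ∫ x^(7/6) dx=x^(13/6)/(13/6) + C

Answer: (6/13)·x^(13/6) + C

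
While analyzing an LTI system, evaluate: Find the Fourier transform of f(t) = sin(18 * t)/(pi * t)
sin(W * t)/(pi * t)=(W/pi) * sinc(W * t/pi) is the impulse response of the ideal low-pass filter with cutoff W (here W=18).
Its Fourier transform is a rectangular function:
F(omega)=1 for |omega| < 18, 0 otherwise

Answer: rect(omega/36) [i.e., 1 for |omega| < 18, 0 otherwise]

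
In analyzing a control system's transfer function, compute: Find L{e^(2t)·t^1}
First shifting: L{e^(at)f(t)}=F(s-a)
L{t^1}=1/s^2
Shift s → s-2: 1/(s-2)^2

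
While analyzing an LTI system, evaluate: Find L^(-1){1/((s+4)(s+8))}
Partial fractions: 1/((s + 4)(s + 8)) = A/(s + 4) + B/(s + 8)
Cover-up: A = 1/(s + 8)|_{s = -4} = 1/4; B = 1/(s + 4)|_{s = -8} = -1/4
L^(-1) = (1/4)e^(-4t) - (1/4)e^(-8t)

Answer: (1/4)(e^(-4t) - e^(-8t))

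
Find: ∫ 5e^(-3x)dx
Since d/dx[e^(-3x)]=-3e^(-3x), we get -5/3 e^(-3x)+C

Answer: (-5/3)e^(-3x)+C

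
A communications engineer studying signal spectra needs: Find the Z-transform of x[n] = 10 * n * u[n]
Z{n * u[n]} = z/(z-1)^2
By linearity: Z{10 * n * u[n]} = 10z/(z-1)^2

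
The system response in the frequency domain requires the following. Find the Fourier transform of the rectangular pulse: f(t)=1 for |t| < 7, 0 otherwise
F(omega)=integral from -7 to 7 of e^(-j*omega*t) dt
=2*sin(7*omega)/omega=14*sinc(7*omega/pi)

Answer: 2*sin(7*omega)/omega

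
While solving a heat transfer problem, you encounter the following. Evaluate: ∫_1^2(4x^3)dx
Step 1: Find antiderivative F(x) = x^4
Step 2: F(2) - F(1) = 16 - (1) = 15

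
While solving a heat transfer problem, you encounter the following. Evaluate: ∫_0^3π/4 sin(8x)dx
Antiderivative: -cos(8x)/8
Evaluate at bounds: [-cos(8·3π/4)/8] - [-cos(8·0)/8]
=(-(1) + (1))/8=0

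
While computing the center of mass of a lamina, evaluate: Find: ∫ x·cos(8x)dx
By parts: u=x, dv=cos(8x) dx
du=dx, v=sin(8x)/8
=x·sin(8x)/8 + cos(8x)/8² + C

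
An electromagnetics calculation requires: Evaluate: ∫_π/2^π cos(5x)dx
Antiderivative: sin(5x)/5
Evaluate at bounds: [sin(5·π)/5] - [sin(5·π/2)/5]
= ((0) - (1))/5 = -1/5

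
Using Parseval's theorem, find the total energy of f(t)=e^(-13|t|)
Parseval's theorem: E=integral |f(t)|^2 dt=(1/2pi) integral |F(omega)|^2 domega
E=integral_{-inf}^{inf} e^(-26|t|) dt=2*integral_0^inf e^(-26t) dt=2/(2*13)=1/13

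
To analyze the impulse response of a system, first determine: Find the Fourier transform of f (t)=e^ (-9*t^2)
The Fourier transform of a Gaussian e^(-a * t^2) is sqrt(pi/a) * e^(-omega^2/(4a)).
With a = 9: F(omega) = sqrt(pi)/3 * e^(-omega^2/36)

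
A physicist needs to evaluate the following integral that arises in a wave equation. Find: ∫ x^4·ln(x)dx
By parts: u = ln(x), dv = x^4 dx
du = 1/x dx, v = x^5/5
= x^5·ln(x)/5 - ∫ x^4/5 dx
= x^5·ln(x)/5 - x^5/25+C

Answer: x^5(ln(x)/5-1/25)+C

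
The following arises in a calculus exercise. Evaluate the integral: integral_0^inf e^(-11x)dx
integral_0^inf e^(-11x) dx = [-1/11*e^(-11x)]_0^inf
= 0 - (-1/11) = 1/11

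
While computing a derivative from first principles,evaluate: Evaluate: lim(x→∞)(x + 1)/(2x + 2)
Divide numerator and denominator by x:
lim (1 + 1/x)/(2 + 2/x)=1/2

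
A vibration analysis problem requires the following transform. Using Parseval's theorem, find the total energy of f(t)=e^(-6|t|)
Parseval's theorem: E=integral |f(t)|^2 dt=(1/2pi) integral |F(omega)|^2 domega
E=integral_{-inf}^{inf} e^(-12|t|) dt=2 * integral_0^inf e^(-12t) dt=2/(2 * 6)=1/6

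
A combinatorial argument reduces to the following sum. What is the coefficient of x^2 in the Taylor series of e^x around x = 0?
Taylor series of e^x = Σ x^n/n!
Coefficient of x^2 = 1/2! = 1/2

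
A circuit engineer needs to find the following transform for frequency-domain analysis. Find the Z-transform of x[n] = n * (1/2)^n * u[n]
Using the property Z{n * a^n * u[n]}=az/(z-a)^2
With a=1/2: X(z)=(1/2)z/(z - 1/2)^2, |z| > 1/2

Answer: (1/2)z/(z - 1/2)^2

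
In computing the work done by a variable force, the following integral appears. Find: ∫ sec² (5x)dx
Since d/dx[tan(5x)]=5sec²(5x), integral=tan(5x)/5 + C

Answer: (1/5)tan(5x) + C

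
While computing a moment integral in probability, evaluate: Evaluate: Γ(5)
Γ(n)=(n-1)! for positive integers
Γ(5)=4!=24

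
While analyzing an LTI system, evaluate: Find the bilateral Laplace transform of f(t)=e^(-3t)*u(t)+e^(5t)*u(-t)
For e^(-3t) * u(t): L=1/(s + 3), Re(s) > -3
For e^(5t) * u(-t): L=-1/(s-5), Re(s) < 5
Combined: F(s)=1/(s + 3) - 1/(s-5), -3 < Re(s) < 5

Answer: 1/(s + 3) - 1/(s-5), ROC: -3 < Re(s) < 5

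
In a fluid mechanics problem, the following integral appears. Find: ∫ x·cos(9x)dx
By parts: u=x, dv=cos(9x) dx
du=dx, v=sin(9x)/9
=x·sin(9x)/9+cos(9x)/9²+C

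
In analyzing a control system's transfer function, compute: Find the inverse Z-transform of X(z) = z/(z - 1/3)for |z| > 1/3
Standard pair: z/(z-a) <-> a^n * u[n] for causal signals
With a=1/3: x[n]=(1/3)^n * u[n]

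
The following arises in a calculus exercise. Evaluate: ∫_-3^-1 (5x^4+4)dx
Step 1: Find antiderivative F(x)=x^5+4x
Step 2: F(-1) - F(-3)=-5 - (-255)=250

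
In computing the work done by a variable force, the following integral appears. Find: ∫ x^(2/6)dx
Power rule: ∫ x^(1/3) dx = x^(4/3)/(4/3)+C

Answer: (3/4)·x^(4/3)+C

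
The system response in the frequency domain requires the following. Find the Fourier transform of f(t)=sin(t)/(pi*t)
sin(W * t)/(pi * t) = (W/pi) * sinc(W * t/pi) is the impulse response of the ideal low-pass filter with cutoff W (here W = 1).
Its Fourier transform is a rectangular function:
F(omega) = 1 for |omega| < 1, 0 otherwise

Answer: rect(omega/2) [i.e., 1 for |omega| < 1, 0 otherwise]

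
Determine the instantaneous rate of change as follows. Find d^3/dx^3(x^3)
Apply power rule 3 times:
d^1: 3x^2
d^2: 6x
d^3: 6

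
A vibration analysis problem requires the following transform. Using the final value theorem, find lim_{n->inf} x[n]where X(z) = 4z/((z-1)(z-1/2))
Final value theorem: lim x[n] = lim_{z->1} (z-1) * X(z)
(z-1) * X(z) = 4z/(z-1/2)
As z->1: 4/(1-1/2) = 4/(1/2) = 8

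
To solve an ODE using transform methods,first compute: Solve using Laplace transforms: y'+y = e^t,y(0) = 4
Take L: sY - 4+Y=1/(s-1)
Y(s+1)=1/(s-1)+4
Y=1/((s-1)(s+1))+4/(s+1)
Partial fractions: 1/((s-1)(s+1))=(1/2)/(s-1) - (1/2)/(s+1)
So Y=(1/2)/(s-1)+(7/2)/(s+1)
Inverse Laplace transform (L^(-1){1/(s-1)}=e^t, L^(-1){1/(s+1)}=e^(-t)):

Answer: y(t)=(1/2)·e^t+(7/2)·e^(-t)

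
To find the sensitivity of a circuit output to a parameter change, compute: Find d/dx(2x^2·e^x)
Product rule: (fg)'=f'g + fg'
f=2x^2, f'=4x
g=e^x, g'=e^x

Answer: 4x·e^x + 2x^2·e^x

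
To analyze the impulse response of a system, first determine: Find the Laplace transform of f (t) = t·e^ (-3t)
L{t·e^(at)} = 1/(s-a)²
L{t·e^(-3t)} = 1/(s + 3)²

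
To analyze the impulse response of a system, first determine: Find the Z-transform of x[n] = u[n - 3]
Using the time-shift property: Z{u[n-3]} = z^(-3) * z/(z-1)
= z^(-2)/(z-1)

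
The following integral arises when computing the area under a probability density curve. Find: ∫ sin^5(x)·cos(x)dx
Let u = sin(x), du = cos(x) dx
∫ u^5 du = u^6/6+C

Answer: sin^6(x)/6+C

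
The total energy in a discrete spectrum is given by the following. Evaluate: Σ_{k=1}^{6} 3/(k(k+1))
Partial fractions: 3/(k(k+1))=3/k - 3/(k+1)
Telescoping sum: 3(1-1/7)=3·6/7

Answer: 18/7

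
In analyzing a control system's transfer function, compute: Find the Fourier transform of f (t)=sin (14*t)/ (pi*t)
sin(W * t)/(pi * t)=(W/pi) * sinc(W * t/pi) is the impulse response of the ideal low-pass filter with cutoff W (here W=14).
Its Fourier transform is a rectangular function:
F(omega)=1 for |omega| < 14, 0 otherwise

Answer: rect(omega/28) [i.e., 1 for |omega| < 14, 0 otherwise]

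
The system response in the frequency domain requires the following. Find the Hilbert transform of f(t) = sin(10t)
The Hilbert transform shifts each frequency component by -pi/2.
H{sin(wt)}=-cos(wt)
With w=10: H{sin(10t)}=-cos(10t)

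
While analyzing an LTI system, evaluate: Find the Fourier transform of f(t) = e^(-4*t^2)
The Fourier transform of a Gaussian e^(-a*t^2) is sqrt(pi/a)*e^(-omega^2/(4a)).
With a = 4: F(omega) = sqrt(pi)/2*e^(-omega^2/16)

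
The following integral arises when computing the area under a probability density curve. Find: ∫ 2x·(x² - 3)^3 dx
Let u=x² - 3, du=2x dx
∫ u^3 du=u^4/4+C

Answer: (x² - 3)^4/4+C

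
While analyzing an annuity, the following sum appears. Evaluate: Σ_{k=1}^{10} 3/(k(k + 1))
Partial fractions: 3/(k(k+1))=3/k - 3/(k+1)
Telescoping sum: 3(1-1/11)=3·10/11

Answer: 30/11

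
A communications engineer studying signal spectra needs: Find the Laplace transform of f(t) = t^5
L{t^n}=n!/s^(n + 1)
L{t^5}=5!/s^6=120/s^6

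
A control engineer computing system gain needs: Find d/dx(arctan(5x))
d/dx[arctan(u)] = u'/(1 + u²), u = 5x, u' = 5

Answer: 5/(1 + 25x²)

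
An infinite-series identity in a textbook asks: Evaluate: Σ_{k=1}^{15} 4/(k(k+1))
Partial fractions: 4/(k(k+1))=4/k - 4/(k+1)
Telescoping sum: 4(1-1/16)=4·15/16

Answer: 15/4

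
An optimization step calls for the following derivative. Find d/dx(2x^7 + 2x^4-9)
Power rule: d/dx(ax^n)=n·a·x^(n-1)
Term by term: 14·x^6+8·x^3

Answer: 14x^6+8x^3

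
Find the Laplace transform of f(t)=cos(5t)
L{cos(wt)} = s/(s² + w²)
L{cos(5t)} = s/(s² + 25)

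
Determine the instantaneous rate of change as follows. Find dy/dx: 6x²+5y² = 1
Differentiate: 12x + 10y·(dy/dx) = 0
dy/dx = -12x/(10y) = -(6/5)·(x/y)

Answer: dy/dx = -(6/5)·(x/y)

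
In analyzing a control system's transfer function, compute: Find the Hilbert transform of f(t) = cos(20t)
The Hilbert transform shifts each frequency component by -pi/2.
H{cos(wt)}=sin(wt)
With w=20: H{cos(20t)}=sin(20t)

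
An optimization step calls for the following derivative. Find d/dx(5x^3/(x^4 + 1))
Quotient rule: (f/g)' = (f'g - fg')/g²
f = 5x^3, f' = 15x^2
g = x^4 + 1, g' = 4x^3

Answer: (15x^2·(x^4 + 1) - 20x^6)/(x^4 + 1)²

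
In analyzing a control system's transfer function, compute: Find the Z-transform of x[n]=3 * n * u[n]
Z{n * u[n]} = z/(z-1)^2
By linearity: Z{3 * n * u[n]} = 3z/(z-1)^2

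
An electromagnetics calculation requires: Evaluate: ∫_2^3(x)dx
Step 1: Find antiderivative F(x) = (1/2)x^2
Step 2: F(3) - F(2) = 9/2 - (2) = 5/2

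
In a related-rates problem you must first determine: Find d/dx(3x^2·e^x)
Product rule: (fg)' = f'g+fg'
f = 3x^2, f' = 6x
g = e^x, g' = e^x

Answer: 6x·e^x+3x^2·e^x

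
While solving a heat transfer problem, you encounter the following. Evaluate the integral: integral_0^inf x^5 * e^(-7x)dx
This is a Gamma integral. Substitute u = 7x (du = 7 dx):
integral_0^inf x^5*e^(-7x) dx = (1/7^6) integral_0^inf u^5*e^(-u) du
= Gamma(6)/7^6 = 5!/7^6 = 120/117649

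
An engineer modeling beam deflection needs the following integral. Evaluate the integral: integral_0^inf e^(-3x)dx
integral_0^inf e^(-3x) dx = [-1/3 * e^(-3x)]_0^inf
= 0 - (-1/3) = 1/3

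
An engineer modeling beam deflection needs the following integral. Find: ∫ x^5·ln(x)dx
By parts: u = ln(x), dv = x^5 dx
du = 1/x dx, v = x^6/6
= x^6·ln(x)/6 - ∫ x^5/6 dx
= x^6·ln(x)/6 - x^6/36+C

Answer: x^6(ln(x)/6-1/36)+C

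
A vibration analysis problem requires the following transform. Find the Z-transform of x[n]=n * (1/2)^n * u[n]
Using the property Z{n * a^n * u[n]}=az/(z-a)^2
With a=1/2: X(z)=(1/2)z/(z - 1/2)^2, |z| > 1/2

Answer: (1/2)z/(z - 1/2)^2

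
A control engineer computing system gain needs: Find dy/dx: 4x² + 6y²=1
Differentiate: 8x+12y·(dy/dx) = 0
dy/dx = -8x/(12y) = -(2/3)·(x/y)

Answer: dy/dx = -(2/3)·(x/y)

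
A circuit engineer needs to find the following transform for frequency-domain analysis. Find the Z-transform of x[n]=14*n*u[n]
Z{n * u[n]}=z/(z-1)^2
By linearity: Z{14 * n * u[n]}=14z/(z-1)^2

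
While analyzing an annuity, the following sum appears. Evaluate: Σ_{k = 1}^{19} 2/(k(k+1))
Partial fractions: 2/(k(k+1))=2/k - 2/(k+1)
Telescoping sum: 2(1-1/20)=2·19/20

Answer: 19/10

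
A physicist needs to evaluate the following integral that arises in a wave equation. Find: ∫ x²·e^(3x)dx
Integration by parts twice:
First: u=x², dv=e^(3x) dx => x²e^(3x)/3 - (2/3)∫ xe^(3x) dx
Second (∫ xe^(3x) dx): xe^(3x)/3 - e^(3x)/9
Combining: e^(3x)(x²/3-2x/9+2/27)+C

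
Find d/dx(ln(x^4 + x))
Chain rule: d/dx[ln(u)]=u'/u where u=x^4 + x
u'=4x^3 + 1

Answer: (4x^3 + 1)/(x^4 + x)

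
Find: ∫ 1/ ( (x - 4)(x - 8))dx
Partial fractions: 1/((x-4)(x-8))=A/(x-4) + B/(x-8)
A=-1/4, B=1/4
∫ [-1/4· 1/(x-4) + 1/4· 1/(x-8)] dx
=(1/4)[ln|x-8| - ln|x-4|] + C

Answer: (1/4)·ln|(x-8)/(x-4)| + C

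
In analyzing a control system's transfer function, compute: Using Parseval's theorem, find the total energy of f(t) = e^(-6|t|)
Parseval's theorem: E = integral |f(t)|^2 dt = (1/2pi) integral |F(omega)|^2 domega
E = integral_{-inf}^{inf} e^(-12|t|) dt = 2*integral_0^inf e^(-12t) dt = 2/(2*6) = 1/6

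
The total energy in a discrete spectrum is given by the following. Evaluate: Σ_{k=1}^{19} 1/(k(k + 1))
Partial fractions: 1/(k(k + 1))=1/k - 1/(k + 1)
Telescoping sum: 1(1 - 1/20)=1·19/20

Answer: 19/20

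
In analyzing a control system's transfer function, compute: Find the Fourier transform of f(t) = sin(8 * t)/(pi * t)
sin(W*t)/(pi*t) = (W/pi)*sinc(W*t/pi) is the impulse response of the ideal low-pass filter with cutoff W (here W = 8).
Its Fourier transform is a rectangular function:
F(omega) = 1 for |omega| < 8, 0 otherwise

Answer: rect(omega/16) [i.e., 1 for |omega| < 8, 0 otherwise]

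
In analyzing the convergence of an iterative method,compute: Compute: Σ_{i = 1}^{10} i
Using formula: Σ i^1 = n(n+1)/2 = 10·11/2 = 55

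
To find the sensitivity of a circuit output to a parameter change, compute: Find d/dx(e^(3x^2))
Chain rule: d/dx[e^u] = e^u · u' where u = 3x^2
u' = 6x

Answer: 6x·e^(3x^2)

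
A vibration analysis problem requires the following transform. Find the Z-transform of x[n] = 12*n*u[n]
Z{n*u[n]} = z/(z-1)^2
By linearity: Z{12*n*u[n]} = 12z/(z-1)^2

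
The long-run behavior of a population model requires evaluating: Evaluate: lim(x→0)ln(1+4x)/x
L'Hôpital (0/0): lim 4/(1+4x) / 1 = 4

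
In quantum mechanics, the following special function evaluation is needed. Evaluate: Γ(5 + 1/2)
Γ(n + 1/2)=(2n)!√π/(4^n·n!)
=3628800√π/(1024·120)=(945/32)·√π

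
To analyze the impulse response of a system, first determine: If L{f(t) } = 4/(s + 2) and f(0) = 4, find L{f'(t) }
L{f'(t)} = s·F(s) - f(0) = 4s/(s+2)-4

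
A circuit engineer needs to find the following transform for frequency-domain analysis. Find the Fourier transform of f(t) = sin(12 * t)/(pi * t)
sin(W * t)/(pi * t)=(W/pi) * sinc(W * t/pi) is the impulse response of the ideal low-pass filter with cutoff W (here W=12).
Its Fourier transform is a rectangular function:
F(omega)=1 for |omega| < 12, 0 otherwise

Answer: rect(omega/24) [i.e., 1 for |omega| < 12, 0 otherwise]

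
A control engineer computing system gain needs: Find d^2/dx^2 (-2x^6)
Apply power rule 2 times:
d^1: -12x^5
d^2: -60x^4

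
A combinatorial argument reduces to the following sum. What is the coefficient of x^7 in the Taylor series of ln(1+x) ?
ln(1+x) = Σ (-1)^(n+1) x^n/n
Coefficient of x^7 = (-1)^8/7 = 1/7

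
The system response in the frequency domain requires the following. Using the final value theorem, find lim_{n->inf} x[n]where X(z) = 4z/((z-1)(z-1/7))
Final value theorem: lim x[n]=lim_{z->1} (z-1) * X(z)
(z-1) * X(z)=4z/(z-1/7)
As z->1: 4/(1 - 1/7)=4/(6/7)=14/3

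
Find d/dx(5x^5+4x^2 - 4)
Power rule: d/dx(ax^n) = n·a·x^(n-1)
Term by term: 25·x^4+8·x

Answer: 25x^4+8x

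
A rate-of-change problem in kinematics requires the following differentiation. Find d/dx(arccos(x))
d/dx[arccos(u)] = -u'/√(1-u²), u = x, u' = 1

Answer: -1/√(1-x²)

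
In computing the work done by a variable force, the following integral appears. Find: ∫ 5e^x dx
Since d/dx[e^x] = + e^x, we get 5e^x + C

Answer: 5e^x + C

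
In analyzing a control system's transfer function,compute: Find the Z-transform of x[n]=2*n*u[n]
Z{n * u[n]}=z/(z-1)^2
By linearity: Z{2 * n * u[n]}=2z/(z-1)^2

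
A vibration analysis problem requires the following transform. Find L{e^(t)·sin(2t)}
First shifting: L{e^(at)f(t)} = F(s-a)
L{sin(2t)} = 2/(s²+4)
Shift: 2/((s-1)²+4)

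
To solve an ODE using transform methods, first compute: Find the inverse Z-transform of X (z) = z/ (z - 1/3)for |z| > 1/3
Standard pair: z/(z-a) <-> a^n * u[n] for causal signals
With a=1/3: x[n]=(1/3)^n * u[n]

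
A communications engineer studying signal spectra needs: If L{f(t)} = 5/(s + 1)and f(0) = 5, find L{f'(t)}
L{f'(t)} = s·F(s) - f(0) = 5s/(s+1)-5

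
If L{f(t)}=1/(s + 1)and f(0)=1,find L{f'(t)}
L{f'(t)}=s·F(s) - f(0)=s/(s + 1) - 1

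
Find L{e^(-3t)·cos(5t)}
First shifting: L{e^(at)f(t)}=F(s-a)
L{cos(5t)}=s/(s²+25)
Shift: (s+3)/((s+3)²+25)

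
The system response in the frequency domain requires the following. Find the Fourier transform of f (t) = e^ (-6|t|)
Using the standard pair: F{e^(-a|t|)}=2a/(a^2+omega^2)
With a=6: F(omega)=12/(36+omega^2)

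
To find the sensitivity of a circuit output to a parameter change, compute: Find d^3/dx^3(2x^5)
Apply power rule 3 times:
d^1: 10x^4
d^2: 40x^3
d^3: 120x^2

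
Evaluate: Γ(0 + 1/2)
Γ(1/2)=√π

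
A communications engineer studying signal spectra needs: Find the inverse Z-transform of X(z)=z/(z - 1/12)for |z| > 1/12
Standard pair: z/(z-a) <-> a^n * u[n] for causal signals
With a=1/12: x[n]=(1/12)^n * u[n]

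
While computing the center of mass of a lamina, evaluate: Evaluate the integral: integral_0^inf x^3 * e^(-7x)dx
This is a Gamma integral. Substitute u=7x (du=7 dx):
integral_0^inf x^3*e^(-7x) dx=(1/7^4) integral_0^inf u^3*e^(-u) du
=Gamma(4)/7^4=3!/7^4=6/2401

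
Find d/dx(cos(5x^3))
Chain rule: d/dx[cos(u)]=-sin(u)·u' where u=5x^3
u'=15x^2

Answer: -15x^2·sin(5x^3)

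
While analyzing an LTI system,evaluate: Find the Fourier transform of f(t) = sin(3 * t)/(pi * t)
sin(W*t)/(pi*t) = (W/pi)*sinc(W*t/pi) is the impulse response of the ideal low-pass filter with cutoff W (here W = 3).
Its Fourier transform is a rectangular function:
F(omega) = 1 for |omega| < 3, 0 otherwise

Answer: rect(omega/6) [i.e., 1 for |omega| < 3, 0 otherwise]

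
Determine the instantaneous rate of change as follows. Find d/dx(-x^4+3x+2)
Power rule: d/dx(ax^n) = n·a·x^(n-1)
Term by term: -4·x^3 + 3

Answer: -4x^3 + 3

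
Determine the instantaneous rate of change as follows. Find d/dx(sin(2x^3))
Chain rule: d/dx[sin(u)]=cos(u)·u' where u=2x^3
u'=6x^2

Answer: 6x^2·cos(2x^3)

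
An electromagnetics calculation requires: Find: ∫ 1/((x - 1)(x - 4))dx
Partial fractions: 1/((x-1)(x-4)) = A/(x-1) + B/(x-4)
A = -1/3, B = 1/3
∫ [-1/3· 1/(x-1) + 1/3· 1/(x-4)] dx
= (1/3)[ln|x-4| - ln|x-1|] + C

Answer: (1/3)·ln|(x-4)/(x-1)| + C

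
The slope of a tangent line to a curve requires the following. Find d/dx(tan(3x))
Chain rule: d/dx[tan(u)]=sec²(u)·u' where u=3x
u'=3

Answer: 3·sec²(3x)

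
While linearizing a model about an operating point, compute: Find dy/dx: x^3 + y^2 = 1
Differentiate: 3x^2+2y·(dy/dx) = 0
dy/dx = -3x^2/(2y)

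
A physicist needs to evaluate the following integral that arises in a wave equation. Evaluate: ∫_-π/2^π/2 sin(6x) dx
Antiderivative: -cos(6x)/6
Evaluate at bounds: [-cos(6·π/2)/6] - [-cos(6·-π/2)/6]
=(-(-1) + (-1))/6=0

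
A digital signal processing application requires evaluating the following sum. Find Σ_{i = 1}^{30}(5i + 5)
= 5·Σ i+5·30 = 5·465+150 = 2475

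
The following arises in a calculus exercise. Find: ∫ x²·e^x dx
Integration by parts twice:
First: u = x², dv = e^x dx => x²e^x - 2∫ xe^x dx
Second: u = x, dv = e^x dx => xe^x - e^x
Combining: x²e^x - 2xe^x + 2e^x + C

Answer: e^x(x² - 2x + 2) + C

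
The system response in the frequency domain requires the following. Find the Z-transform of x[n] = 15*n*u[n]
Z{n*u[n]} = z/(z-1)^2
By linearity: Z{15*n*u[n]} = 15z/(z-1)^2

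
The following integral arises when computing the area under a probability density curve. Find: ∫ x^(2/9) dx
Power rule: ∫ x^(2/9) dx=x^(11/9)/(11/9)+C

Answer: (9/11)·x^(11/9)+C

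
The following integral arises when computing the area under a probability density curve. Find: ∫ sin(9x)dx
Using substitution u = 9x: ∫ sin(u) du/9 = -cos(u)/9+C

Answer: (-1/9)cos(9x)+C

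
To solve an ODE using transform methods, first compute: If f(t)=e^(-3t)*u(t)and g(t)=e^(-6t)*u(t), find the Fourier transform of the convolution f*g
By the convolution theorem: F{f*g}=F(omega)*G(omega)
F(omega)=1/(3 + j*omega), G(omega)=1/(6 + j*omega)
F{f*g}=1/((3 + j*omega)(6 + j*omega))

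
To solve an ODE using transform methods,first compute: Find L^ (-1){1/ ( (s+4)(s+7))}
Partial fractions: 1/((s+4)(s+7)) = A/(s+4)+B/(s+7)
Cover-up: A = 1/(s+7)|_{s = -4} = 1/3; B = 1/(s+4)|_{s = -7} = -1/3
L^(-1) = (1/3)e^(-4t) - (1/3)e^(-7t)

Answer: (1/3)(e^(-4t) - e^(-7t))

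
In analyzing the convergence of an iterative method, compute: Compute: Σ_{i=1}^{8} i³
Using formula: Σ i^3 = [n(n+1)/2]² = [8·9/2]² = 1296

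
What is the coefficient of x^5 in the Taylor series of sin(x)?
sin(x)=Σ (-1)^k x^(2k + 1)/(2k + 1)!
For x^5: (-1)^2/5!=1/120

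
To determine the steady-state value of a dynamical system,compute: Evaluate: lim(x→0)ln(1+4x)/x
L'Hôpital (0/0): lim 4/(1 + 4x) / 1 = 4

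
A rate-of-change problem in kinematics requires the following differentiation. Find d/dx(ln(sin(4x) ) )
Chain rule: d/dx[ln(u)] = u'/u where u = sin(4x)
u' = 4cos(4x)

Answer: (4cos(4x))/(sin(4x))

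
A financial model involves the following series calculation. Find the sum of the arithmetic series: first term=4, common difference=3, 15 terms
Last term: a_n = 4+(15-1)·3 = 46
Sum = n(a_1+a_n)/2 = 15(4+46)/2 = 375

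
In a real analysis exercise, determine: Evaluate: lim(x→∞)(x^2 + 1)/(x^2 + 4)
Divide numerator and denominator by x^2:
lim (1 + 1/x^2)/(1 + 4/x^2) = 1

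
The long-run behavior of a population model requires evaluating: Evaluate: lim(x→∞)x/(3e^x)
Apply L'Hôpital 1 times (∞/∞ each time):
Eventually get 1!/(3e^x) → 0

Answer: 0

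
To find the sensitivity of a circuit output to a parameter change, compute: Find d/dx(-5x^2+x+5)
Power rule: d/dx(ax^n)=n·a·x^(n-1)
Term by term: -10·x + 1

Answer: -10x + 1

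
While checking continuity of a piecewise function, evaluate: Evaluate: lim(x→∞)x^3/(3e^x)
Apply L'Hôpital 3 times (∞/∞ each time):
Eventually get 3!/(3e^x) → 0

Answer: 0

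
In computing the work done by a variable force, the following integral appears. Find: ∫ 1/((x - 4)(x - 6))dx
Partial fractions: 1/((x-4)(x-6))=A/(x-4)+B/(x-6)
A=-1/2, B=1/2
∫ [-1/2· 1/(x-4)+1/2· 1/(x-6)] dx
=(1/2)[ln|x-6| - ln|x-4|]+C

Answer: (1/2)·ln|(x-6)/(x-4)|+C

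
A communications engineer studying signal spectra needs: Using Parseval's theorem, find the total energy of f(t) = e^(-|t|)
Parseval's theorem: E=integral |f(t)|^2 dt=(1/2pi) integral |F(omega)|^2 domega
E=integral_{-inf}^{inf} e^(-2|t|) dt=2 * integral_0^inf e^(-2t) dt=2/(2 * 1)=1/1

Answer: 1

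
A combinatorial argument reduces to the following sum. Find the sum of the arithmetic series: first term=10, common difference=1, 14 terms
Last term: a_n=10+(14-1)·1=23
Sum=n(a_1+a_n)/2=14(10+23)/2=231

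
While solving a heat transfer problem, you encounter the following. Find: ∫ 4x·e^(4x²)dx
Let u=4x², du=8x dx
∫ (1/2)e^u du=e^u/2+C

Answer: e^(4x²)/2+C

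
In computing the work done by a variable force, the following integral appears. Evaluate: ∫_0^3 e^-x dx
Antiderivative: -e^-x
Evaluate: -(e^-3 - 1)

Answer: (e^-3 - 1)/(-1)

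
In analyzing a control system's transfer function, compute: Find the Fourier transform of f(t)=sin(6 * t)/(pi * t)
sin(W * t)/(pi * t)=(W/pi) * sinc(W * t/pi) is the impulse response of the ideal low-pass filter with cutoff W (here W=6).
Its Fourier transform is a rectangular function:
F(omega)=1 for |omega| < 6, 0 otherwise

Answer: rect(omega/12) [i.e., 1 for |omega| < 6, 0 otherwise]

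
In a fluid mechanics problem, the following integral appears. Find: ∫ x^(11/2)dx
Power rule: ∫ x^(11/2) dx = x^(13/2)/(13/2)+C

Answer: (2/13)·x^(13/2)+C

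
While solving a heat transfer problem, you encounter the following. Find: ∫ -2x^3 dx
Using power rule: ∫ -2x^3 dx = -2/4 x^4+C = (-1/2)x^4+C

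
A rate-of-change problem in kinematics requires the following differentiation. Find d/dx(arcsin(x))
d/dx[arcsin(u)]=u'/√(1-u²), u=x, u'=1

Answer: 1/√(1-x²)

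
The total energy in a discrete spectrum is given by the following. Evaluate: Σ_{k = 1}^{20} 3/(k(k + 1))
Partial fractions: 3/(k(k + 1)) = 3/k - 3/(k + 1)
Telescoping sum: 3(1 - 1/21) = 3·20/21

Answer: 20/7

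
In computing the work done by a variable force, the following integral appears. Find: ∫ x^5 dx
Using power rule: ∫ x^5 dx = 1/6 x^6 + C = (1/6)x^6 + C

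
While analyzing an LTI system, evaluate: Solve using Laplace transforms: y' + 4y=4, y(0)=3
Take L of both sides: sY(s) - 3 + 4Y(s)=4/s
Y(s)(s + 4)=4/s + 3
Y(s)=4/(s(s + 4)) + 3/(s + 4)
Partial fractions: 4/(s(s + 4))=1/s - 1/(s + 4)
So Y(s)=1/s + 2/(s + 4)
Inverse transform (L^(-1){1/s}=1, L^(-1){1/(s + 4)}=e^(-4t)):

Answer: y(t)=1 + 2·e^(-4t)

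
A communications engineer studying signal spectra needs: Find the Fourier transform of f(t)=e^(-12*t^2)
The Fourier transform of a Gaussian e^(-a * t^2) is sqrt(pi/a) * e^(-omega^2/(4a)).
With a=12: F(omega)=sqrt(pi/12) * e^(-omega^2/48)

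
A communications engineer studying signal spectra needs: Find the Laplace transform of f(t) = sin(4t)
L{sin(wt)} = w/(s² + w²)
L{sin(4t)} = 4/(s² + 16)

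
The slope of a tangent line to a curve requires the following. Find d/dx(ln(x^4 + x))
Chain rule: d/dx[ln(u)]=u'/u where u=x^4 + x
u'=4x^3 + 1

Answer: (4x^3 + 1)/(x^4 + x)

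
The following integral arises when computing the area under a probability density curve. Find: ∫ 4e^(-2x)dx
Since d/dx[e^(-2x)]=-2e^(-2x), we get -2 e^(-2x) + C

Answer: -2e^(-2x) + C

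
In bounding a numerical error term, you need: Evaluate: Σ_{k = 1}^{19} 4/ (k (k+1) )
Partial fractions: 4/(k(k+1))=4/k - 4/(k+1)
Telescoping sum: 4(1-1/20)=4·19/20

Answer: 19/5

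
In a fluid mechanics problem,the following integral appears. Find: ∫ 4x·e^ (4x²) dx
Let u = 4x², du = 8x dx
∫ (1/2)e^u du = e^u/2 + C

Answer: e^(4x²)/2 + C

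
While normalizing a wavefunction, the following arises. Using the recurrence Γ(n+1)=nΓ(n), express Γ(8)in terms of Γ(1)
Γ(8) = 7Γ(7) = 7·6Γ(6) = ... = 7!·Γ(1) = 5040·Γ(1)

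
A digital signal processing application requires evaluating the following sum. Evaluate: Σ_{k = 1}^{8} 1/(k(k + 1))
Partial fractions: 1/(k(k+1)) = 1/k - 1/(k+1)
Telescoping sum: 1(1-1/9) = 1·8/9

Answer: 8/9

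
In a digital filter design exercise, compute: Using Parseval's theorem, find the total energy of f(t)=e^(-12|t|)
Parseval's theorem: E=integral |f(t)|^2 dt=(1/2pi) integral |F(omega)|^2 domega
E=integral_{-inf}^{inf} e^(-24|t|) dt=2 * integral_0^inf e^(-24t) dt=2/(2 * 12)=1/12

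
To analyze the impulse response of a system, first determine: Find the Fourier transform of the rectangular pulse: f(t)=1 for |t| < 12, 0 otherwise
F(omega) = integral from -12 to 12 of e^(-j * omega * t) dt
= 2 * sin(12 * omega)/omega = 24 * sinc(12 * omega/pi)

Answer: 2 * sin(12 * omega)/omega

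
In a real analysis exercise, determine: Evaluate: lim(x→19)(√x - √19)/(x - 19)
Multiply by conjugate (√x + √19)/(√x + √19):
= (x - 19)/((x - 19)(√x + √19)) = 1/(√x + √19)
As x → 19: 1/(2√19)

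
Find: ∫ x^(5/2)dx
Power rule: ∫ x^(5/2) dx=x^(7/2)/(7/2)+C

Answer: (2/7)·x^(7/2)+C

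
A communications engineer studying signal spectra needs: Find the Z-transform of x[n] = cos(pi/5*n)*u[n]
Z{cos(w0 * n) * u[n]}=z(z - cos(w0))/(z^2 - 2z * cos(w0) + 1)
With w0=pi/5: X(z)=z(z - cos(pi/5))/(z^2 - 2z * cos(pi/5) + 1)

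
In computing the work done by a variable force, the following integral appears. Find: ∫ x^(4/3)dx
Power rule: ∫ x^(4/3) dx=x^(7/3)/(7/3) + C

Answer: (3/7)·x^(7/3) + C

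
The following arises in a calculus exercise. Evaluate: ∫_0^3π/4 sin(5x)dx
Antiderivative: -cos(5x)/5
Evaluate at bounds: [-cos(5·3π/4)/5] - [-cos(5·0)/5]
= (-(√2/2) + (1))/5 = 1/5 - √2/10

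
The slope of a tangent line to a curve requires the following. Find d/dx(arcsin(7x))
d/dx[arcsin(u)]=u'/√(1-u²), u=7x, u'=7

Answer: 7/√(1 - 49x²)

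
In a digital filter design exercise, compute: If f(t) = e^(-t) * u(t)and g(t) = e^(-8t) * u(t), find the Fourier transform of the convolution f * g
By the convolution theorem: F{f*g} = F(omega)*G(omega)
F(omega) = 1/(1 + j*omega), G(omega) = 1/(8 + j*omega)
F{f*g} = 1/((1 + j*omega)(8 + j*omega))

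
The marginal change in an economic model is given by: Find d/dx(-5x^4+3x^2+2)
Power rule: d/dx(ax^n)=n·a·x^(n-1)
Term by term: -20·x^3+6·x

Answer: -20x^3+6x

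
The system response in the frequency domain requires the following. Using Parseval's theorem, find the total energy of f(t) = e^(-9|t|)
Parseval's theorem: E=integral |f(t)|^2 dt=(1/2pi) integral |F(omega)|^2 domega
E=integral_{-inf}^{inf} e^(-18|t|) dt=2 * integral_0^inf e^(-18t) dt=2/(2 * 9)=1/9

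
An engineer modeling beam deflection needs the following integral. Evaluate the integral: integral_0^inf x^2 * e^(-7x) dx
This is a Gamma integral. Substitute u = 7x (du = 7 dx):
integral_0^inf x^2 * e^(-7x) dx = (1/7^3) integral_0^inf u^2 * e^(-u) du
= Gamma(3)/7^3 = 2!/7^3 = 2/343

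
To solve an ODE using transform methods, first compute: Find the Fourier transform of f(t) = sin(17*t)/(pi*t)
sin(W * t)/(pi * t)=(W/pi) * sinc(W * t/pi) is the impulse response of the ideal low-pass filter with cutoff W (here W=17).
Its Fourier transform is a rectangular function:
F(omega)=1 for |omega| < 17, 0 otherwise

Answer: rect(omega/34) [i.e., 1 for |omega| < 17, 0 otherwise]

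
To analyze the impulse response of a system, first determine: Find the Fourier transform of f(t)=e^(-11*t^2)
The Fourier transform of a Gaussian e^(-a*t^2) is sqrt(pi/a)*e^(-omega^2/(4a)).
With a=11: F(omega)=sqrt(pi/11)*e^(-omega^2/44)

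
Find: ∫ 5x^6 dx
Using power rule: ∫ 5x^6 dx = 5/7 x^7+C = (5/7)x^7+C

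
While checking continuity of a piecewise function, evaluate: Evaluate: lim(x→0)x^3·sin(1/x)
Squeeze theorem: -|x^3| ≤ x^3·sin(1/x) ≤ |x^3|
Since x^3 → 0 as x → 0, by squeeze theorem the limit is 0

Answer: 0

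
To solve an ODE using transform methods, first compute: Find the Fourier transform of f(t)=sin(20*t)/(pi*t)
sin(W*t)/(pi*t) = (W/pi)*sinc(W*t/pi) is the impulse response of the ideal low-pass filter with cutoff W (here W = 20).
Its Fourier transform is a rectangular function:
F(omega) = 1 for |omega| < 20, 0 otherwise

Answer: rect(omega/40) [i.e., 1 for |omega| < 20, 0 otherwise]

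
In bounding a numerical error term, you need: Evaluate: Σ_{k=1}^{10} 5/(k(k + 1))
Partial fractions: 5/(k(k + 1)) = 5/k - 5/(k + 1)
Telescoping sum: 5(1 - 1/11) = 5·10/11

Answer: 50/11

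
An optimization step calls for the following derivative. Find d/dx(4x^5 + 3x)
Power rule: d/dx(ax^n)=n·a·x^(n-1)
Term by term: 20·x^4+3

Answer: 20x^4+3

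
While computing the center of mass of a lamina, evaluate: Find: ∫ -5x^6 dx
Using power rule: ∫ -5x^6 dx=-5/7 x^7+C=(-5/7)x^7+C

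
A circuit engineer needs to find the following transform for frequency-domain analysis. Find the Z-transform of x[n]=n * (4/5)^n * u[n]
Using the property Z{n * a^n * u[n]} = az/(z-a)^2
With a = 4/5: X(z) = (4/5)z/(z - 4/5)^2, |z| > 4/5

Answer: (4/5)z/(z - 4/5)^2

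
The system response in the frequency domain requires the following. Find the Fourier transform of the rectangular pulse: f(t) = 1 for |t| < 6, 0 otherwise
F(omega)=integral from -6 to 6 of e^(-j * omega * t) dt
=2 * sin(6 * omega)/omega=12 * sinc(6 * omega/pi)

Answer: 2 * sin(6 * omega)/omega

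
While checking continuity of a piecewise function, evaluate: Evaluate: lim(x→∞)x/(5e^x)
Apply L'Hôpital 1 times (∞/∞ each time):
Eventually get 1!/(5e^x) → 0

Answer: 0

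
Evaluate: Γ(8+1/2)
Γ(n+1/2)=(2n)!√π/(4^n·n!)
=20922789888000√π/(65536·40320)=(2027025/256)·√π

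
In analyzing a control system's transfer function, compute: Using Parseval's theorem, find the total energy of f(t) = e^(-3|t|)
Parseval's theorem: E = integral |f(t)|^2 dt = (1/2pi) integral |F(omega)|^2 domega
E = integral_{-inf}^{inf} e^(-6|t|) dt = 2*integral_0^inf e^(-6t) dt = 2/(2*3) = 1/3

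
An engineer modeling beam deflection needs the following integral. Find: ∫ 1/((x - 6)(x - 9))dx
Partial fractions: 1/((x-6)(x-9))=A/(x-6) + B/(x-9)
A=-1/3, B=1/3
∫ [-1/3· 1/(x-6) + 1/3· 1/(x-9)] dx
=(1/3)[ln|x-9| - ln|x-6|] + C

Answer: (1/3)·ln|(x-9)/(x-6)| + C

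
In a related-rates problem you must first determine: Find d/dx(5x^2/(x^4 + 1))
Quotient rule: (f/g)'=(f'g - fg')/g²
f=5x^2, f'=10x
g=x^4+1, g'=4x^3

Answer: (10x·(x^4+1)-20x^5)/(x^4+1)²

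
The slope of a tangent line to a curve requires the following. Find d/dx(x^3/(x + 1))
Quotient rule: (f/g)'=(f'g - fg')/g²
f=x^3, f'=3x^2
g=x+1, g'=1

Answer: (3x^2·(x+1) - x^3)/(x+1)²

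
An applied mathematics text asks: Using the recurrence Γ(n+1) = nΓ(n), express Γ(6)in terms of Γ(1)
Γ(6)=5Γ(5)=5·4Γ(4)=...=5!·Γ(1)=120·Γ(1)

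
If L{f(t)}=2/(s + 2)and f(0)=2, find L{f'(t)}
L{f'(t)} = s·F(s) - f(0) = 2s/(s+2)-2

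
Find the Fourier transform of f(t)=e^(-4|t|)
Using the standard pair: F{e^(-a|t|)}=2a/(a^2+omega^2)
With a=4: F(omega)=8/(16+omega^2)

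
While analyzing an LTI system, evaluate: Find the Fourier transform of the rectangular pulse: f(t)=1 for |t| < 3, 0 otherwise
F(omega)=integral from -3 to 3 of e^(-j*omega*t) dt
=2*sin(3*omega)/omega=6*sinc(3*omega/pi)

Answer: 2*sin(3*omega)/omega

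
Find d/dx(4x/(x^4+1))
Quotient rule: (f/g)' = (f'g - fg')/g²
f = 4x, f' = 4
g = x^4+1, g' = 4x^3

Answer: (4·(x^4+1)-16x^4)/(x^4+1)²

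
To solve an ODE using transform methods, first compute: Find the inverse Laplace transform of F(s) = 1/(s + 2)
L^(-1){1/(s-a)}=c·e^(at)
Here a=-2, c=1

Answer: e^(-2t)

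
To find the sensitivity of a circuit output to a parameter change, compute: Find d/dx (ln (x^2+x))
Chain rule: d/dx[ln(u)] = u'/u where u = x^2 + x
u' = 2x + 1

Answer: (2x + 1)/(x^2 + x)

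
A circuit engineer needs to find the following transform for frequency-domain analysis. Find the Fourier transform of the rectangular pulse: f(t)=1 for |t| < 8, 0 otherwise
F(omega)=integral from -8 to 8 of e^(-j*omega*t) dt
=2*sin(8*omega)/omega=16*sinc(8*omega/pi)

Answer: 2*sin(8*omega)/omega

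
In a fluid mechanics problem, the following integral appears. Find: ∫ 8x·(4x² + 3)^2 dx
Let u=4x²+3, du=8x dx
∫ u^2 du=u^3/3+C

Answer: (4x²+3)^3/3+C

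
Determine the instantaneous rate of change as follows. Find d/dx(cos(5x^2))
Chain rule: d/dx[cos(u)]=-sin(u)·u' where u=5x^2
u'=10x

Answer: -10x·sin(5x^2)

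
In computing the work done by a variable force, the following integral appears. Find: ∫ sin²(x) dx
Using identity sin²(u) = (1 - cos(2u))/2:
∫ (1 - cos(2x))/2 dx = x/2 - sin(2x)/4+C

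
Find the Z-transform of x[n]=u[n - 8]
Using the time-shift property: Z{u[n-8]}=z^(-8)*z/(z-1)
=z^(-7)/(z-1)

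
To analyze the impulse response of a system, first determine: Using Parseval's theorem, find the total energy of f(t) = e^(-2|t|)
Parseval's theorem: E = integral |f(t)|^2 dt = (1/2pi) integral |F(omega)|^2 domega
E = integral_{-inf}^{inf} e^(-4|t|) dt = 2*integral_0^inf e^(-4t) dt = 2/(2*2) = 1/2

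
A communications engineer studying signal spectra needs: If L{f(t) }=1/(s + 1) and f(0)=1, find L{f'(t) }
L{f'(t)} = s·F(s) - f(0) = s/(s + 1) - 1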